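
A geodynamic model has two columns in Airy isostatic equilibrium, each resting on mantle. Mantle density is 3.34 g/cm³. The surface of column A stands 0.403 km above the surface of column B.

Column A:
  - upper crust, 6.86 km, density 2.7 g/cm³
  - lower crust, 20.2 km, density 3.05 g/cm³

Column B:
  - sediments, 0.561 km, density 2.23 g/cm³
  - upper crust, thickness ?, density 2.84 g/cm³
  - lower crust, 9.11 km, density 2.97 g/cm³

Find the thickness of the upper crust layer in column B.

9.82 km

Take the compensation level at the base of the deeper column (depth z_c below the surface of column A) and equate Σ ρ_i t_i down to z_c; mantle fills any gap and the z_c terms cancel.
Column A: 6.86×2.7 + 20.2×3.05 + (z_c − 27.06)×3.34
Column B: 0.403×0 + 0.561×2.23 + x×2.84 + 9.11×2.97 + (z_c − 0.403 − 9.671 − x)×3.34
The z_c×3.34 term appears on both sides and cancels. Collect the known terms of each column as K = Σ(ρt)_known − 3.34 × (depth of known layers): K_A = 80.132 − 3.34×27.06 = −10.2484; K_B = 28.30773 − 3.34×(0.403 + 9.671) = −5.33943.
Balance: K_A = K_B − x×(3.34 − 2.84), so x = (K_B − K_A)/(3.34 − 2.84) = 4.90897/0.5 = 9.82 km.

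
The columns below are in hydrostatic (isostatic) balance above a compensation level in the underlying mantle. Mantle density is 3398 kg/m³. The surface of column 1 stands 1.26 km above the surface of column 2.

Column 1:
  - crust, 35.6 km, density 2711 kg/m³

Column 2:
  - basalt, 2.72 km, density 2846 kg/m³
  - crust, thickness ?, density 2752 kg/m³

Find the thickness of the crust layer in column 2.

28.9 km

Take the compensation level at the base of the deeper column (depth z_c below the surface of column 1) and equate Σ ρ_i t_i down to z_c; mantle fills any gap and the z_c terms cancel.
Column 1: 35.6×2711 + (z_c − 35.6)×3398
Column 2: 1.26×0 + 2.72×2846 + x×2752 + (z_c − 1.26 − 2.72 − x)×3398
The z_c×3398 term appears on both sides and cancels. Collect the known terms of each column as K = Σ(ρt)_known − 3398 × (depth of known layers): K_1 = 96511.6 − 3398×35.6 = −24457.2; K_2 = 7741.12 − 3398×(1.26 + 2.72) = −5782.92.
Balance: K_1 = K_2 − x×(3398 − 2752), so x = (K_2 − K_1)/(3398 − 2752) = 18674.3/646 = 28.9 km.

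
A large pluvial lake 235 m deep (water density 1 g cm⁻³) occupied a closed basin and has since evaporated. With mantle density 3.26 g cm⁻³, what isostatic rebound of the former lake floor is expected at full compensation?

u = d ρ_w/ρ_m = 235 m × 1/3.26 = 72.1 m.

72.1 m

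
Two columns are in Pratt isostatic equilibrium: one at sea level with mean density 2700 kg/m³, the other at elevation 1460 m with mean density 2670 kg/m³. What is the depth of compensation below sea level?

ρ_ref D = ρ (D + h) → D (ρ_ref − ρ) = ρ h.
D = ρ h/(ρ_ref − ρ) = 2670 × 1460 m/(2700 − 2670) = 130000 m.

130000 m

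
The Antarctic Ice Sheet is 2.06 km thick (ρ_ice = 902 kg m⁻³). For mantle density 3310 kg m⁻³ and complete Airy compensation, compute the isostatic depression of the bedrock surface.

Equating mass per unit area of the two columns: the ice load ρ_ice t is balanced by mantle displaced below, ρ_m s.
s = t ρ_ice / ρ_m = 2.06 km × 902/3310 = 0.561 km.

0.561 km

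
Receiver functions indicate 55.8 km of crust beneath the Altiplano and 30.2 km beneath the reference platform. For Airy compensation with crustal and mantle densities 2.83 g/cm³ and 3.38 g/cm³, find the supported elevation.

4.17 km

Excess crust Δ = 55.8 km − 30.2 km = 25.6 km, split between elevation h and root r with h + r = Δ.
Airy balance ρ_c h = (ρ_m − ρ_c) r gives r = h ρ_c/(ρ_m − ρ_c), so h (1 + ρ_c/(ρ_m − ρ_c)) = Δ, i.e. h = Δ (ρ_m − ρ_c)/ρ_m.
h = 25.6 km × 0.55/3.38 = 4.17 km.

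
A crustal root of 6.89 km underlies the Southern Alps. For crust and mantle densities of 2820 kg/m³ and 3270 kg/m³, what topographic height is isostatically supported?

For local isostatic compensation: ρ_c h = (ρ_m − ρ_c) r.
h = r (ρ_m − ρ_c) / ρ_c = 6.89 km × (3270 − 2820) / 2820 = 1.1 km.

1.1 km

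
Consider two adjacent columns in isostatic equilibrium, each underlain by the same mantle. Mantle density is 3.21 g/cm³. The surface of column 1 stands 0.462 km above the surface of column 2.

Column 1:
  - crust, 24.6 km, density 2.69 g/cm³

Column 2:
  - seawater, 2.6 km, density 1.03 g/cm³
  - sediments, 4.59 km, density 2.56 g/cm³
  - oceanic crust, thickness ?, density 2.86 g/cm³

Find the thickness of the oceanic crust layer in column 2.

Take the compensation level at the base of the deeper column (depth z_c below the surface of column 1) and equate Σ ρ_i t_i down to z_c; mantle fills any gap and the z_c terms cancel.
Column 1: 24.6×2.69 + (z_c − 24.6)×3.21
Column 2: 0.462×0 + 2.6×1.03 + 4.59×2.56 + x×2.86 + (z_c − 0.462 − 7.19 − x)×3.21
The z_c×3.21 term appears on both sides and cancels. Collect the known terms of each column as K = Σ(ρt)_known − 3.21 × (depth of known layers): K_1 = 66.174 − 3.21×24.6 = −12.792; K_2 = 14.4284 − 3.21×(0.462 + 7.19) = −10.13452.
Balance: K_1 = K_2 − x×(3.21 − 2.86), so x = (K_2 − K_1)/(3.21 − 2.86) = 2.65748/0.35 = 7.59 km.

7.59 km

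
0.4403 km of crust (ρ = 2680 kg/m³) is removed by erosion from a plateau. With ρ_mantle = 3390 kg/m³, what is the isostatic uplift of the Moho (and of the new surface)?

0.348 km

Unloading: uplift u = e ρ_c/ρ_m = 0.4403 km × 2680/3390 = 0.348 km.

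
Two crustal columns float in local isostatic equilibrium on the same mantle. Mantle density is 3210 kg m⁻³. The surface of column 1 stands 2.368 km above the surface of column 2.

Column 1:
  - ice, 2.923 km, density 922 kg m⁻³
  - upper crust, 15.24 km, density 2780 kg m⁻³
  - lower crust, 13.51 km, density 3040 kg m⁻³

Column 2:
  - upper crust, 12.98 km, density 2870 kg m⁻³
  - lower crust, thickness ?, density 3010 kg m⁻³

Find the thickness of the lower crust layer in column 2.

Take the compensation level at the base of the deeper column (depth z_c below the surface of column 1) and equate Σ ρ_i t_i down to z_c; mantle fills any gap and the z_c terms cancel.
Column 1: 2.923×922 + 15.24×2780 + 13.51×3040 + (z_c − 31.673)×3210
Column 2: 2.368×0 + 12.98×2870 + x×3010 + (z_c − 2.368 − 12.98 − x)×3210
The z_c×3210 term appears on both sides and cancels. Collect the known terms of each column as K = Σ(ρt)_known − 3210 × (depth of known layers): K_1 = 86132.606 − 3210×31.673 = −15537.724; K_2 = 37252.6 − 3210×(2.368 + 12.98) = −12014.48.
Balance: K_1 = K_2 − x×(3210 − 3010), so x = (K_2 − K_1)/(3210 − 3010) = 3523.24/200 = 17.6 km.

17.6 km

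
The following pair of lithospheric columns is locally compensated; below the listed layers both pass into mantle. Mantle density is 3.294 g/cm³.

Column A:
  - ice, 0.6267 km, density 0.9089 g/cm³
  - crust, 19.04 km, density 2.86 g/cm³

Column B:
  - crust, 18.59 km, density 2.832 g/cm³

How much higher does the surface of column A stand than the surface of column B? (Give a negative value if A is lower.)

0.355 km

For any compensation level in the mantle, the mantle terms cancel and isostasy reduces to e = (Σt_A − Σt_B) − (Σ(ρt)_A − Σ(ρt)_B) / ρ_m.
Σt_A = 19.6667 km; Σt_B = 18.59 km; Σ(ρt)_A = 55.0240076; Σ(ρt)_B = 52.64688 (in km·g/cm³).
e = (19.6667 − 18.59) − (55.0240076 − 52.64688) / 3.294 = 0.355 km.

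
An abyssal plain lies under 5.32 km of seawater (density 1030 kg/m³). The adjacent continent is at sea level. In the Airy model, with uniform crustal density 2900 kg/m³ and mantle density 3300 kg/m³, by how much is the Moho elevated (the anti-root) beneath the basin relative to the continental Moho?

Isostatic balance requires: replacing crust with seawater at the top is compensated by replacing crust with mantle at the base: d (ρ_c − ρ_w) = a (ρ_m − ρ_c).
a = d (ρ_c − ρ_w)/(ρ_m − ρ_c) = 5.32 km × 1870/400 = 24.9 km.

24.9 km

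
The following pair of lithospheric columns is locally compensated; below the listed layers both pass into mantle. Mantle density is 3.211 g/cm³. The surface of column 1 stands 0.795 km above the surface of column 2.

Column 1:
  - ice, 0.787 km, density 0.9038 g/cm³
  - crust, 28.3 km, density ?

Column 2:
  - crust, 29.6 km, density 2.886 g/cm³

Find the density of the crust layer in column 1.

2.85 g/cm³

Take the compensation level at the base of the deeper column (depth z_c below the surface of column 1) and equate Σ ρ_i t_i down to z_c; mantle fills any gap and the z_c terms cancel.
Column 1: 0.787×0.9038 + 28.3×ρ + (z_c − 29.087)×3.211
Column 2: 0.795×0 + 29.6×2.886 + (z_c − 0.795 − 29.6)×3.211
The z_c×3.211 term appears on both sides and cancels. Collect the known terms of each column as K = Σ(ρt)_known − 3.211 × (depth of known layers): K_1 = 0.7112906 − 3.211×29.087 = −92.6870664; K_2 = 85.4256 − 3.211×(0.795 + 29.6) = −12.172745.
Balance: K_1 + 28.3×ρ = K_2, so ρ = (K_2 − K_1)/28.3 = 80.5143/28.3 = 2.85 g/cm³.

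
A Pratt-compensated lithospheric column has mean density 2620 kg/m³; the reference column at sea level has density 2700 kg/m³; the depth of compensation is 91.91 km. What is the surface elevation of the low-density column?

ρ_ref D = ρ (D + h) → h = D (ρ_ref − ρ)/ρ.
h = 91.91 km × (2700 − 2620)/2620 = 2.81 km.

2.81 km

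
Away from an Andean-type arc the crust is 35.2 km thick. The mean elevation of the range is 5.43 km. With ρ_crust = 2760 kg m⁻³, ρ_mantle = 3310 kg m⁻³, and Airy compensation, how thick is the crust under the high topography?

67.9 km

Root depth r = h ρ_c / (ρ_m − ρ_c) = 5.43 km × 2760 / 550 = 27.25 km.
Total thickness = T + h + r = 35.2 km + 5.43 km + 27.25 km = 67.9 km.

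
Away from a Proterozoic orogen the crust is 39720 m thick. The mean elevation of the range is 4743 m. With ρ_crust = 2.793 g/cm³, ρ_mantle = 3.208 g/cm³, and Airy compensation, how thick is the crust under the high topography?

Root depth r = h ρ_c / (ρ_m − ρ_c) = 4743 m × 2.793 / 0.415 = 31920 m.
Total thickness = T + h + r = 39720 m + 4743 m + 31920 m = 76400 m.

76400 m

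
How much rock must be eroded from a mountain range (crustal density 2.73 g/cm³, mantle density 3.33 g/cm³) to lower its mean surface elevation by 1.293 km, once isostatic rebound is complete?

Net drop Δ = e − u = e − e ρ_c/ρ_m = e (ρ_m − ρ_c)/ρ_m.
e = Δ ρ_m/(ρ_m − ρ_c) = 1.293 km × 3.33/0.6 = 7.18 km.

7.18 km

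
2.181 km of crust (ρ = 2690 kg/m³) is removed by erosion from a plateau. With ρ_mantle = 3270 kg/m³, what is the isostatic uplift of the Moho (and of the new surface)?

1.79 km

Unloading: uplift u = e ρ_c/ρ_m = 2.181 km × 2690/3270 = 1.79 km.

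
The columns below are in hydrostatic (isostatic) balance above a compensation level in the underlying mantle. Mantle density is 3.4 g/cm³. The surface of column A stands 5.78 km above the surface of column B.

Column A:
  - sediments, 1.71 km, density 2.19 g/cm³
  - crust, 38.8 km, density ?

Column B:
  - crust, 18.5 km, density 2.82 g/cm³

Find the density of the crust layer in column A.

Take the compensation level at the base of the deeper column (depth z_c below the surface of column A) and equate Σ ρ_i t_i down to z_c; mantle fills any gap and the z_c terms cancel.
Column A: 1.71×2.19 + 38.8×ρ + (z_c − 40.51)×3.4
Column B: 5.78×0 + 18.5×2.82 + (z_c − 5.78 − 18.5)×3.4
The z_c×3.4 term appears on both sides and cancels. Collect the known terms of each column as K = Σ(ρt)_known − 3.4 × (depth of known layers): K_A = 3.7449 − 3.4×40.51 = −133.9891; K_B = 52.17 − 3.4×(5.78 + 18.5) = −30.382.
Balance: K_A + 38.8×ρ = K_B, so ρ = (K_B − K_A)/38.8 = 103.607/38.8 = 2.67 g/cm³.

2.67 g/cm³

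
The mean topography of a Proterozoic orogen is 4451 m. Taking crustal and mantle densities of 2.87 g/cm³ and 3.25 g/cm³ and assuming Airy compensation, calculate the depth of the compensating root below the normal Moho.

33600 m

Isostatic balance requires: the weight of the topography is balanced by the buoyancy of the root, ρ_c h = (ρ_m − ρ_c) r.
r = h · ρ_c / (ρ_m − ρ_c) = 4451 m × 2.87 / (3.25 − 2.87) = 33600 m.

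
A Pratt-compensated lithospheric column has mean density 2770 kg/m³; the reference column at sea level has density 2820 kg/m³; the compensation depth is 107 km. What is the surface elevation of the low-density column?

ρ_ref D = ρ (D + h) → h = D (ρ_ref − ρ)/ρ.
h = 107 km × (2820 − 2770)/2770 = 1.93 km.

1.93 km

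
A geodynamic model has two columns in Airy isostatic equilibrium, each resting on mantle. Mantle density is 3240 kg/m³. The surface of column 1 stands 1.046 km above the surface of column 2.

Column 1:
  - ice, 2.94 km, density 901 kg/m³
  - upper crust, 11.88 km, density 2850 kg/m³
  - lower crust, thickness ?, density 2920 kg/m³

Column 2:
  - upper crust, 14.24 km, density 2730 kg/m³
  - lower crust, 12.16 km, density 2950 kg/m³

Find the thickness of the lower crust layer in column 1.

Take the compensation level at the base of the deeper column (depth z_c below the surface of column 1) and equate Σ ρ_i t_i down to z_c; mantle fills any gap and the z_c terms cancel.
Column 1: 2.94×901 + 11.88×2850 + x×2920 + (z_c − 14.82 − x)×3240
Column 2: 1.046×0 + 14.24×2730 + 12.16×2950 + (z_c − 1.046 − 26.4)×3240
The z_c×3240 term appears on both sides and cancels. Collect the known terms of each column as K = Σ(ρt)_known − 3240 × (depth of known layers): K_1 = 36506.94 − 3240×14.82 = −11509.86; K_2 = 74747.2 − 3240×(1.046 + 26.4) = −14177.84.
Balance: K_1 − x×(3240 − 2920) = K_2, so x = (K_1 − K_2)/(3240 − 2920) = 2667.98/320 = 8.34 km.

8.34 km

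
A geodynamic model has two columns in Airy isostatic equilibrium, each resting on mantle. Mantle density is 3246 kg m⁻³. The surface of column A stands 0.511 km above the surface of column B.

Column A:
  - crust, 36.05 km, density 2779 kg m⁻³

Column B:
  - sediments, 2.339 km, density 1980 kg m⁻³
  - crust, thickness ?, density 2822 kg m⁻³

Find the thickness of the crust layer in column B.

Take the compensation level at the base of the deeper column (depth z_c below the surface of column A) and equate Σ ρ_i t_i down to z_c; mantle fills any gap and the z_c terms cancel.
Column A: 36.05×2779 + (z_c − 36.05)×3246
Column B: 0.511×0 + 2.339×1980 + x×2822 + (z_c − 0.511 − 2.339 − x)×3246
The z_c×3246 term appears on both sides and cancels. Collect the known terms of each column as K = Σ(ρt)_known − 3246 × (depth of known layers): K_A = 100182.95 − 3246×36.05 = −16835.35; K_B = 4631.22 − 3246×(0.511 + 2.339) = −4619.88.
Balance: K_A = K_B − x×(3246 − 2822), so x = (K_B − K_A)/(3246 − 2822) = 12215.5/424 = 28.8 km.

28.8 km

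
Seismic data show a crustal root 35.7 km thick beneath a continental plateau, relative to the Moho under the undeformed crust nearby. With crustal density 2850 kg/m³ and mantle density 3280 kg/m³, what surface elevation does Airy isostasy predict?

5.39 km

By Archimedes' principle applied to the lithosphere: ρ_c h = (ρ_m − ρ_c) r.
h = r (ρ_m − ρ_c) / ρ_c = 35.7 km × (3280 − 2850) / 2850 = 5.39 km.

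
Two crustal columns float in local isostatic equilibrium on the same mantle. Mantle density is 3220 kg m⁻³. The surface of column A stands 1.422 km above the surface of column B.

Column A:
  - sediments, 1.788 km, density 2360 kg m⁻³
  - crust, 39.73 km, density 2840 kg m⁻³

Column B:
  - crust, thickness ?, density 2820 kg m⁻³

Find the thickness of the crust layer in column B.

30.1 km

Take the compensation level at the base of the deeper column (depth z_c below the surface of column A) and equate Σ ρ_i t_i down to z_c; mantle fills any gap and the z_c terms cancel.
Column A: 1.788×2360 + 39.73×2840 + (z_c − 41.518)×3220
Column B: 1.422×0 + x×2820 + (z_c − 1.422 − 0 − x)×3220
The z_c×3220 term appears on both sides and cancels. Collect the known terms of each column as K = Σ(ρt)_known − 3220 × (depth of known layers): K_A = 117052.88 − 3220×41.518 = −16635.08; K_B = 0 − 3220×(1.422 + 0) = −4578.84.
Balance: K_A = K_B − x×(3220 − 2820), so x = (K_B − K_A)/(3220 − 2820) = 12056.2/400 = 30.1 km.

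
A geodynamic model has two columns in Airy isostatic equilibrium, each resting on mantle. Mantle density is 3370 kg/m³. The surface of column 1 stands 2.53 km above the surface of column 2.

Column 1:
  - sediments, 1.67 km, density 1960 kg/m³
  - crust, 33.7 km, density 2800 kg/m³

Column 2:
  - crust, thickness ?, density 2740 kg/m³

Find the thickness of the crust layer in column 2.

20.7 km

Take the compensation level at the base of the deeper column (depth z_c below the surface of column 1) and equate Σ ρ_i t_i down to z_c; mantle fills any gap and the z_c terms cancel.
Column 1: 1.67×1960 + 33.7×2800 + (z_c − 35.37)×3370
Column 2: 2.53×0 + x×2740 + (z_c − 2.53 − 0 − x)×3370
The z_c×3370 term appears on both sides and cancels. Collect the known terms of each column as K = Σ(ρt)_known − 3370 × (depth of known layers): K_1 = 97633.2 − 3370×35.37 = −21563.7; K_2 = 0 − 3370×(2.53 + 0) = −8526.1.
Balance: K_1 = K_2 − x×(3370 − 2740), so x = (K_2 − K_1)/(3370 − 2740) = 13037.6/630 = 20.7 km.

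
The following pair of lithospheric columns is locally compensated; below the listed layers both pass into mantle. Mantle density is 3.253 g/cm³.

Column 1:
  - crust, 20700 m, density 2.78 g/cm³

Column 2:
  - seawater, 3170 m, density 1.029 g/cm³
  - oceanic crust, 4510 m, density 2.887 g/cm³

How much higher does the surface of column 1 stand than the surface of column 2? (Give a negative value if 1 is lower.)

335 m

For any compensation level in the mantle, the mantle terms cancel and isostasy reduces to e = (Σt_1 − Σt_2) − (Σ(ρt)_1 − Σ(ρt)_2) / ρ_m.
Σt_1 = 20700 m; Σt_2 = 7680 m; Σ(ρt)_1 = 57546; Σ(ρt)_2 = 16282.3 (in m·g/cm³).
e = (20700 − 7680) − (57546 − 16282.3) / 3.253 = 335 m.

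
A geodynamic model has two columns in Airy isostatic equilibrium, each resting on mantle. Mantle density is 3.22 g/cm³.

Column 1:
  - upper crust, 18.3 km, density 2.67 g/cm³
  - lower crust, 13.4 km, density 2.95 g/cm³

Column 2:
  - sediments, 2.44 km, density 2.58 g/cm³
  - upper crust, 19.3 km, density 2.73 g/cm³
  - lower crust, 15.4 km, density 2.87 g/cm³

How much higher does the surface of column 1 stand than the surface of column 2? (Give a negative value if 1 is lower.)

−0.846 km

For any compensation level in the mantle, the mantle terms cancel and isostasy reduces to e = (Σt_1 − Σt_2) − (Σ(ρt)_1 − Σ(ρt)_2) / ρ_m.
Σt_1 = 31.7 km; Σt_2 = 37.14 km; Σ(ρt)_1 = 88.391; Σ(ρt)_2 = 103.1822 (in km·g/cm³).
e = (31.7 − 37.14) − (88.391 − 103.1822) / 3.22 = −0.846 km.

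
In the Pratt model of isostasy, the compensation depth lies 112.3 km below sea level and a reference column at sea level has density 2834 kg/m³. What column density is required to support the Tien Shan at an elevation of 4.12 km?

2730 kg/m³

Pratt balance: ρ_ref D = ρ (D + h).
ρ = ρ_ref D/(D + h) = 2834 × 112.3 km/(112.3 km + 4.12 km) = 2730 kg/m³.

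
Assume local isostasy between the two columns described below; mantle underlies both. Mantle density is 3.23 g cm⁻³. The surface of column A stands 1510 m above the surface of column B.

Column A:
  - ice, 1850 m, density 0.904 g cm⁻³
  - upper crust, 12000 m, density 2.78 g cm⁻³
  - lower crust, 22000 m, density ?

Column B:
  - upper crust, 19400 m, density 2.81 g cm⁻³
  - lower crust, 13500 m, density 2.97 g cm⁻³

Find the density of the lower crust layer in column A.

Take the compensation level at the base of the deeper column (depth z_c below the surface of column A) and equate Σ ρ_i t_i down to z_c; mantle fills any gap and the z_c terms cancel.
Column A: 1850×0.904 + 12000×2.78 + 22000×ρ + (z_c − 35850)×3.23
Column B: 1510×0 + 19400×2.81 + 13500×2.97 + (z_c − 1510 − 32900)×3.23
The z_c×3.23 term appears on both sides and cancels. Collect the known terms of each column as K = Σ(ρt)_known − 3.23 × (depth of known layers): K_A = 35032.4 − 3.23×35850 = −80763.1; K_B = 94609 − 3.23×(1510 + 32900) = −16535.3.
Balance: K_A + 22000×ρ = K_B, so ρ = (K_B − K_A)/22000 = 64227.8/22000 = 2.92 g cm⁻³.

2.92 g cm⁻³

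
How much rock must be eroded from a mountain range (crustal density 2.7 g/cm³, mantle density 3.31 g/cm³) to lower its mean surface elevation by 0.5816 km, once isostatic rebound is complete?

3.16 km

Net drop Δ = e − u = e − e ρ_c/ρ_m = e (ρ_m − ρ_c)/ρ_m.
e = Δ ρ_m/(ρ_m − ρ_c) = 0.5816 km × 3.31/0.61 = 3.16 km.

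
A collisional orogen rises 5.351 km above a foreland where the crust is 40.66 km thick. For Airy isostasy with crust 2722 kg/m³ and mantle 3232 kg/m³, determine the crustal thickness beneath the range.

74.6 km

Root depth r = h ρ_c / (ρ_m − ρ_c) = 5.351 km × 2722 / 510 = 28.56 km.
Total thickness = T + h + r = 40.66 km + 5.351 km + 28.56 km = 74.6 km.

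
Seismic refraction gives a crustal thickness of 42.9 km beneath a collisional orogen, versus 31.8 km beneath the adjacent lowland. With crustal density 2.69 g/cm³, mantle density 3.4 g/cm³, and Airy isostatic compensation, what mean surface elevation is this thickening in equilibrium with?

Excess crust Δ = 42.9 km − 31.8 km = 11.1 km, split between elevation h and root r with h + r = Δ.
Airy balance ρ_c h = (ρ_m − ρ_c) r gives r = h ρ_c/(ρ_m − ρ_c), so h (1 + ρ_c/(ρ_m − ρ_c)) = Δ, i.e. h = Δ (ρ_m − ρ_c)/ρ_m.
h = 11.1 km × 0.71/3.4 = 2.32 km.

2.32 km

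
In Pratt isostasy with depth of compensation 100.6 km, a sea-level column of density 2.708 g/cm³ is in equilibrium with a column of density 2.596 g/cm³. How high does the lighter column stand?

4.34 km

ρ_ref D = ρ (D + h) → h = D (ρ_ref − ρ)/ρ.
h = 100.6 km × (2.708 − 2.596)/2.596 = 4.34 km.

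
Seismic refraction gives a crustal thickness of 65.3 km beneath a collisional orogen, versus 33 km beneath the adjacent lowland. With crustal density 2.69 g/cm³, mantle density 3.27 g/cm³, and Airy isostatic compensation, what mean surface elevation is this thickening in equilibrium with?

Excess crust Δ = 65.3 km − 33 km = 32.3 km, split between elevation h and root r with h + r = Δ.
Airy balance ρ_c h = (ρ_m − ρ_c) r gives r = h ρ_c/(ρ_m − ρ_c), so h (1 + ρ_c/(ρ_m − ρ_c)) = Δ, i.e. h = Δ (ρ_m − ρ_c)/ρ_m.
h = 32.3 km × 0.58/3.27 = 5.73 km.

5.73 km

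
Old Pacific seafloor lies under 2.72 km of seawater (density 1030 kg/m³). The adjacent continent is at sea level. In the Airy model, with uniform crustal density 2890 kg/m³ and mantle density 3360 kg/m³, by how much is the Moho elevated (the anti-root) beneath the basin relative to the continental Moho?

Balancing pressure at the compensation depth: replacing crust with seawater at the top is compensated by replacing crust with mantle at the base: d (ρ_c − ρ_w) = a (ρ_m − ρ_c).
a = d (ρ_c − ρ_w)/(ρ_m − ρ_c) = 2.72 km × 1860/470 = 10.8 km.

10.8 km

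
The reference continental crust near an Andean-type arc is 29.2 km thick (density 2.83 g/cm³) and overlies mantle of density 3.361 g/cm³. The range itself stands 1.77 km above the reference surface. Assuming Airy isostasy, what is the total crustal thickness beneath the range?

40.4 km

Root depth r = h ρ_c / (ρ_m − ρ_c) = 1.77 km × 2.83 / 0.531 = 9.433 km.
Total thickness = T + h + r = 29.2 km + 1.77 km + 9.433 km = 40.4 km.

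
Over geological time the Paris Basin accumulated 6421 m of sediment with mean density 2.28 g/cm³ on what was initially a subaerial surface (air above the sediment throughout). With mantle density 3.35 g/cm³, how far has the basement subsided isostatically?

Subaerial load: s = t ρ_sed / ρ_m = 6421 m × 2.28/3.35 = 4370 m.

4370 m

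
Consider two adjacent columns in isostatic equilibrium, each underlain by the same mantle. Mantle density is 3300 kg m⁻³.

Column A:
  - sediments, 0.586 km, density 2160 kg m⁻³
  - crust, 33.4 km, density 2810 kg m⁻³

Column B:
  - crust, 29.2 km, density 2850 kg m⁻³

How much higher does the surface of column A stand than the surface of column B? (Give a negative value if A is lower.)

1.18 km

For any compensation level in the mantle, the mantle terms cancel and isostasy reduces to e = (Σt_A − Σt_B) − (Σ(ρt)_A − Σ(ρt)_B) / ρ_m.
Σt_A = 33.986 km; Σt_B = 29.2 km; Σ(ρt)_A = 95119.76; Σ(ρt)_B = 83220 (in km·kg m⁻³).
e = (33.986 − 29.2) − (95119.76 − 83220) / 3300 = 1.18 km.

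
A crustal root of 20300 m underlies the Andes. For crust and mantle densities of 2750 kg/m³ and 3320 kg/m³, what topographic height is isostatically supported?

Equating mass per unit area of the two columns: ρ_c h = (ρ_m − ρ_c) r.
h = r (ρ_m − ρ_c) / ρ_c = 20300 m × (3320 − 2750) / 2750 = 4210 m.

4210 m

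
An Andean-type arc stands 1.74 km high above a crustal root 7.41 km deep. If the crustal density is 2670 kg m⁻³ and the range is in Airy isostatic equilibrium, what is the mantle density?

3300 kg m⁻³

Airy balance: ρ_c h = (ρ_m − ρ_c) r → ρ_m = ρ_c (1 + h/r).
ρ_m = 2670 × (1 + 1.74 km/7.41 km) = 3300 kg m⁻³.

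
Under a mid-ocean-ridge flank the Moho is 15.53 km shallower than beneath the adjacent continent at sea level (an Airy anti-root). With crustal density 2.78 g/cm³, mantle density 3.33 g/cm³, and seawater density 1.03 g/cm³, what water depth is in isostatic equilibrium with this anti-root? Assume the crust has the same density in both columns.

4.88 km

Replacing a thickness d of crust by seawater at the top must be balanced by replacing crust with mantle at the base: d (ρ_c − ρ_w) = a (ρ_m − ρ_c).
d = a (ρ_m − ρ_c)/(ρ_c − ρ_w) = 15.53 km × 0.55/1.75 = 4.88 km.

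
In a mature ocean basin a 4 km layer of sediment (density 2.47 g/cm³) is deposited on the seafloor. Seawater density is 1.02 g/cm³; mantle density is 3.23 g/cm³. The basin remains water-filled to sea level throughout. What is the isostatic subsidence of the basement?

2.62 km

Submarine loading: the sediment displaces seawater, and the subsidence is in turn flooded, so s (ρ_m − ρ_w) = t (ρ_sed − ρ_w).
s = 4 km × (2.47 − 1.02) / (3.23 − 1.02) = 2.62 km.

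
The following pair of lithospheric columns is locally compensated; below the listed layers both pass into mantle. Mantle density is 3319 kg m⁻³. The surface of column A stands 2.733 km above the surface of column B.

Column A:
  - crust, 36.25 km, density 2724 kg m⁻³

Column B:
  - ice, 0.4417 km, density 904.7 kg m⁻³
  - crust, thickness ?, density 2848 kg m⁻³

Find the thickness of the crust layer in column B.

24.3 km

Take the compensation level at the base of the deeper column (depth z_c below the surface of column A) and equate Σ ρ_i t_i down to z_c; mantle fills any gap and the z_c terms cancel.
Column A: 36.25×2724 + (z_c − 36.25)×3319
Column B: 2.733×0 + 0.4417×904.7 + x×2848 + (z_c − 2.733 − 0.4417 − x)×3319
The z_c×3319 term appears on both sides and cancels. Collect the known terms of each column as K = Σ(ρt)_known − 3319 × (depth of known layers): K_A = 98745 − 3319×36.25 = −21568.75; K_B = 399.60599 − 3319×(2.733 + 0.4417) = −10137.2233.
Balance: K_A = K_B − x×(3319 − 2848), so x = (K_B − K_A)/(3319 − 2848) = 11431.5/471 = 24.3 km.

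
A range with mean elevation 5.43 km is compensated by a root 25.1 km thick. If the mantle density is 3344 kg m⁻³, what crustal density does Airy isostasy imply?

ρ_c h = (ρ_m − ρ_c) r → ρ_c (h + r) = ρ_m r → ρ_c = ρ_m r / (h + r).
ρ_c = 3344 × 25.1 km / (5.43 km + 25.1 km) = 2750 kg m⁻³.

2750 kg m⁻³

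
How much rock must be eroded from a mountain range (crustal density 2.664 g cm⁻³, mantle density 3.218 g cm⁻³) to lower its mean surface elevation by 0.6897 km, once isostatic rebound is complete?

4.01 km

Net drop Δ = e − u = e − e ρ_c/ρ_m = e (ρ_m − ρ_c)/ρ_m.
e = Δ ρ_m/(ρ_m − ρ_c) = 0.6897 km × 3.218/0.554 = 4.01 km.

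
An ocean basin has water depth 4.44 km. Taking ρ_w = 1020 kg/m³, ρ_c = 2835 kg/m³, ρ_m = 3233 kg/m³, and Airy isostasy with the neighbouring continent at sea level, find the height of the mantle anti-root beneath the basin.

20.2 km

In Airy isostatic equilibrium: replacing crust with seawater at the top is compensated by replacing crust with mantle at the base: d (ρ_c − ρ_w) = a (ρ_m − ρ_c).
a = d (ρ_c − ρ_w)/(ρ_m − ρ_c) = 4.44 km × 1815/398 = 20.2 km.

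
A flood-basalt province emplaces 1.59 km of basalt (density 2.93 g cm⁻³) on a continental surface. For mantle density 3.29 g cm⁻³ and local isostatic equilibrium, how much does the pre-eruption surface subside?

1.42 km

Subaerial loading: s = t ρ_load / ρ_m.
s = 1.59 km × 2.93/3.29 = 1.42 km.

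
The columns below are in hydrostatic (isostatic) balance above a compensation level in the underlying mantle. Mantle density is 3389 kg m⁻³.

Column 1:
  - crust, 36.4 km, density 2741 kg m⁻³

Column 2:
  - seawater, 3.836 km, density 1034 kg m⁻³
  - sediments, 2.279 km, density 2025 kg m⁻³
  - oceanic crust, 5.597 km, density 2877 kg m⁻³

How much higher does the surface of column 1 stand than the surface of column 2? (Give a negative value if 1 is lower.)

2.53 km

For any compensation level in the mantle, the mantle terms cancel and isostasy reduces to e = (Σt_1 − Σt_2) − (Σ(ρt)_1 − Σ(ρt)_2) / ρ_m.
Σt_1 = 36.4 km; Σt_2 = 11.712 km; Σ(ρt)_1 = 99772.4; Σ(ρt)_2 = 24683.968 (in km·kg m⁻³).
e = (36.4 − 11.712) − (99772.4 − 24683.968) / 3389 = 2.53 km.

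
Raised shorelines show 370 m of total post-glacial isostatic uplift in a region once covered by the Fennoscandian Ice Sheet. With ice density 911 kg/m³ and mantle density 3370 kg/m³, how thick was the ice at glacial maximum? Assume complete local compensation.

u = t ρ_ice/ρ_m → t = u ρ_m/ρ_ice = 370 m × 3370/911 = 1370 m.

1370 m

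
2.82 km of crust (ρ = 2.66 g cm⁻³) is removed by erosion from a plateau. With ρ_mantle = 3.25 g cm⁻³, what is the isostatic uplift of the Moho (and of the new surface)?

Unloading: uplift u = e ρ_c/ρ_m = 2.82 km × 2.66/3.25 = 2.31 km.

2.31 km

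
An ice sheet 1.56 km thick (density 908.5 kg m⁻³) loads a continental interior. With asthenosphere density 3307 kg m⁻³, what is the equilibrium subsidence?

Equating mass per unit area of the two columns: the ice load ρ_ice t is balanced by mantle displaced below, ρ_m s.
s = t ρ_ice / ρ_m = 1.56 km × 908.5/3307 = 0.429 km.

0.429 km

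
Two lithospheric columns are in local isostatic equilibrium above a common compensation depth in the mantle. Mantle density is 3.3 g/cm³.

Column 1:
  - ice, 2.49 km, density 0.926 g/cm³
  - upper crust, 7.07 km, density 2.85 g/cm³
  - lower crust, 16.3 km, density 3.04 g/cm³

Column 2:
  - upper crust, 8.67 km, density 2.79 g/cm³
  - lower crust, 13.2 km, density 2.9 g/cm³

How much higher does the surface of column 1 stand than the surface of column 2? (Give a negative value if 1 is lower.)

1.1 km

For any compensation level in the mantle, the mantle terms cancel and isostasy reduces to e = (Σt_1 − Σt_2) − (Σ(ρt)_1 − Σ(ρt)_2) / ρ_m.
Σt_1 = 25.86 km; Σt_2 = 21.87 km; Σ(ρt)_1 = 72.00724; Σ(ρt)_2 = 62.4693 (in km·g/cm³).
e = (25.86 − 21.87) − (72.00724 − 62.4693) / 3.3 = 1.1 km.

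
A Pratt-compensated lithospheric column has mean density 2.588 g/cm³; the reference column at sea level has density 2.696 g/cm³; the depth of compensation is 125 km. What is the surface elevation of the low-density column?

5.22 km

ρ_ref D = ρ (D + h) → h = D (ρ_ref − ρ)/ρ.
h = 125 km × (2.696 − 2.588)/2.588 = 5.22 km.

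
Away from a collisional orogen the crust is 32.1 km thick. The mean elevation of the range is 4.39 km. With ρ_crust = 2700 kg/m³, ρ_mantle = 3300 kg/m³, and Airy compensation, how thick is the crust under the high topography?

56.2 km

Root depth r = h ρ_c / (ρ_m − ρ_c) = 4.39 km × 2700 / 600 = 19.75 km.
Total thickness = T + h + r = 32.1 km + 4.39 km + 19.75 km = 56.2 km.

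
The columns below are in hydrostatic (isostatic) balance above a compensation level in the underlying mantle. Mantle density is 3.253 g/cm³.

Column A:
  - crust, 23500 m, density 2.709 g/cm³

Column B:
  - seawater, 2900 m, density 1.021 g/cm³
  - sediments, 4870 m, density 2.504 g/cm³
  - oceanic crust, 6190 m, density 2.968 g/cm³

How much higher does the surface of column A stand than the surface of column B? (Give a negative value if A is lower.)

For any compensation level in the mantle, the mantle terms cancel and isostasy reduces to e = (Σt_A − Σt_B) − (Σ(ρt)_A − Σ(ρt)_B) / ρ_m.
Σt_A = 23500 m; Σt_B = 13960 m; Σ(ρt)_A = 63661.5; Σ(ρt)_B = 33527.3 (in m·g/cm³).
e = (23500 − 13960) − (63661.5 − 33527.3) / 3.253 = 276 m.

276 m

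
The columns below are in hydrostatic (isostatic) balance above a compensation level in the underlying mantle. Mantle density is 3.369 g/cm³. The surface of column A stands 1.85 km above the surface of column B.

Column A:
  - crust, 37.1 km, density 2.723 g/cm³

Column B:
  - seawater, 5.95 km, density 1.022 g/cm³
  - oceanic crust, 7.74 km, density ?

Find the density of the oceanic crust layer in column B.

2.88 g/cm³

Take the compensation level at the base of the deeper column (depth z_c below the surface of column A) and equate Σ ρ_i t_i down to z_c; mantle fills any gap and the z_c terms cancel.
Column A: 37.1×2.723 + (z_c − 37.1)×3.369
Column B: 1.85×0 + 5.95×1.022 + 7.74×ρ + (z_c − 1.85 − 13.69)×3.369
The z_c×3.369 term appears on both sides and cancels. Collect the known terms of each column as K = Σ(ρt)_known − 3.369 × (depth of known layers): K_A = 101.0233 − 3.369×37.1 = −23.9666; K_B = 6.0809 − 3.369×(1.85 + 13.69) = −46.27336.
Balance: K_A = K_B + 7.74×ρ, so ρ = (K_A − K_B)/7.74 = 22.3068/7.74 = 2.88 g/cm³.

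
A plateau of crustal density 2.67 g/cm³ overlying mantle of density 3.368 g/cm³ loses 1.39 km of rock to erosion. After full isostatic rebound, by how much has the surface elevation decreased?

Rebound u = e ρ_c/ρ_m = 1.39 km × 2.67/3.368 = 1.102 km.
Net surface drop = e − u = 1.39 km − 1.102 km = e (ρ_m − ρ_c)/ρ_m = 0.288 km.

0.288 km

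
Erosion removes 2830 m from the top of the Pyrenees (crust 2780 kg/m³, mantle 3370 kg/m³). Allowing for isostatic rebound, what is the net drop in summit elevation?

495 m

Rebound u = e ρ_c/ρ_m = 2830 m × 2780/3370 = 2335 m.
Net surface drop = e − u = 2830 m − 2335 m = e (ρ_m − ρ_c)/ρ_m = 495 m.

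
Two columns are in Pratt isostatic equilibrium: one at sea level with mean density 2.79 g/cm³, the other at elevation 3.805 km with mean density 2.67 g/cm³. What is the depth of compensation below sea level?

ρ_ref D = ρ (D + h) → D (ρ_ref − ρ) = ρ h.
D = ρ h/(ρ_ref − ρ) = 2.67 × 3.805 km/(2.79 − 2.67) = 84.7 km.

84.7 km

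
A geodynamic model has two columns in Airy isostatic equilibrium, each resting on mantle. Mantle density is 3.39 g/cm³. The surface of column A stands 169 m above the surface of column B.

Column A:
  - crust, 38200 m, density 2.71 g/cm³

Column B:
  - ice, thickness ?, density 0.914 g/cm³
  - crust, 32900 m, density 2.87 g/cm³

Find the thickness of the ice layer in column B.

Take the compensation level at the base of the deeper column (depth z_c below the surface of column A) and equate Σ ρ_i t_i down to z_c; mantle fills any gap and the z_c terms cancel.
Column A: 38200×2.71 + (z_c − 38200)×3.39
Column B: 169×0 + x×0.914 + 32900×2.87 + (z_c − 169 − 32900 − x)×3.39
The z_c×3.39 term appears on both sides and cancels. Collect the known terms of each column as K = Σ(ρt)_known − 3.39 × (depth of known layers): K_A = 103522 − 3.39×38200 = −25976; K_B = 94423 − 3.39×(169 + 32900) = −17680.91.
Balance: K_A = K_B − x×(3.39 − 0.914), so x = (K_B − K_A)/(3.39 − 0.914) = 8295.09/2.476 = 3350 m.

3350 m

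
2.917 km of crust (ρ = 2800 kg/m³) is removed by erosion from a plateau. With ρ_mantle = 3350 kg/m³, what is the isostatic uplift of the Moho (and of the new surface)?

Unloading: uplift u = e ρ_c/ρ_m = 2.917 km × 2800/3350 = 2.44 km.

2.44 km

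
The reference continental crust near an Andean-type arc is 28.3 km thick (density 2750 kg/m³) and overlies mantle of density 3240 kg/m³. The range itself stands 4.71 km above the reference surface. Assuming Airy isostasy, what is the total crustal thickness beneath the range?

59.4 km

Root depth r = h ρ_c / (ρ_m − ρ_c) = 4.71 km × 2750 / 490 = 26.43 km.
Total thickness = T + h + r = 28.3 km + 4.71 km + 26.43 km = 59.4 km.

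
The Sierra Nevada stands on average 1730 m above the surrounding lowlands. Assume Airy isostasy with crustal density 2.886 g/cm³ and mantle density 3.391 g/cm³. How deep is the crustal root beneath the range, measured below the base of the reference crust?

Isostatic balance requires: the weight of the topography is balanced by the buoyancy of the root, ρ_c h = (ρ_m − ρ_c) r.
r = h · ρ_c / (ρ_m − ρ_c) = 1730 m × 2.886 / (3.391 − 2.886) = 9890 m.

9890 m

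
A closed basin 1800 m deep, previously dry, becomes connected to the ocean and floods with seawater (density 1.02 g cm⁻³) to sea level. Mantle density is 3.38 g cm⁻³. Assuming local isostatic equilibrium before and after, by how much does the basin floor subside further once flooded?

778 m

After flooding the water column is d + s deep. Its weight must equal the weight of mantle displaced by the extra subsidence s: (d + s) ρ_w = s ρ_m.
s = d ρ_w / (ρ_m − ρ_w) = 1800 m × 1.02/(3.38 − 1.02) = 778 m.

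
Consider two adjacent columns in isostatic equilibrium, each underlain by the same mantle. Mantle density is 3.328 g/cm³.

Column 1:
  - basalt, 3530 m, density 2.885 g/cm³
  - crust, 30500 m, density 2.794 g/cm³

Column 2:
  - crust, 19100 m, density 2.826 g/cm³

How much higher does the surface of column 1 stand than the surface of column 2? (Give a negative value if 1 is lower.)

For any compensation level in the mantle, the mantle terms cancel and isostasy reduces to e = (Σt_1 − Σt_2) − (Σ(ρt)_1 − Σ(ρt)_2) / ρ_m.
Σt_1 = 34030 m; Σt_2 = 19100 m; Σ(ρt)_1 = 95401.05; Σ(ρt)_2 = 53976.6 (in m·g/cm³).
e = (34030 − 19100) − (95401.05 − 53976.6) / 3.328 = 2480 m.

2480 m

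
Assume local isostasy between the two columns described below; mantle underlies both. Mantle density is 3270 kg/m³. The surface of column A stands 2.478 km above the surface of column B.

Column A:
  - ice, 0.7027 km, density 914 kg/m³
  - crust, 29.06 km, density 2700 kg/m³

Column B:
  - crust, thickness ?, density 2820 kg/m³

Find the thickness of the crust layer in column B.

22.5 km

Take the compensation level at the base of the deeper column (depth z_c below the surface of column A) and equate Σ ρ_i t_i down to z_c; mantle fills any gap and the z_c terms cancel.
Column A: 0.7027×914 + 29.06×2700 + (z_c − 29.7627)×3270
Column B: 2.478×0 + x×2820 + (z_c − 2.478 − 0 − x)×3270
The z_c×3270 term appears on both sides and cancels. Collect the known terms of each column as K = Σ(ρt)_known − 3270 × (depth of known layers): K_A = 79104.2678 − 3270×29.7627 = −18219.7612; K_B = 0 − 3270×(2.478 + 0) = −8103.06.
Balance: K_A = K_B − x×(3270 − 2820), so x = (K_B − K_A)/(3270 − 2820) = 10116.7/450 = 22.5 km.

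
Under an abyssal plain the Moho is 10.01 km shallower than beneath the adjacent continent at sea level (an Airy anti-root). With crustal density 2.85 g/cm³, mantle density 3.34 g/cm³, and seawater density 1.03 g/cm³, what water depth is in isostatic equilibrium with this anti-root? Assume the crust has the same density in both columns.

Replacing a thickness d of crust by seawater at the top must be balanced by replacing crust with mantle at the base: d (ρ_c − ρ_w) = a (ρ_m − ρ_c).
d = a (ρ_m − ρ_c)/(ρ_c − ρ_w) = 10.01 km × 0.49/1.82 = 2.69 km.

2.69 km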